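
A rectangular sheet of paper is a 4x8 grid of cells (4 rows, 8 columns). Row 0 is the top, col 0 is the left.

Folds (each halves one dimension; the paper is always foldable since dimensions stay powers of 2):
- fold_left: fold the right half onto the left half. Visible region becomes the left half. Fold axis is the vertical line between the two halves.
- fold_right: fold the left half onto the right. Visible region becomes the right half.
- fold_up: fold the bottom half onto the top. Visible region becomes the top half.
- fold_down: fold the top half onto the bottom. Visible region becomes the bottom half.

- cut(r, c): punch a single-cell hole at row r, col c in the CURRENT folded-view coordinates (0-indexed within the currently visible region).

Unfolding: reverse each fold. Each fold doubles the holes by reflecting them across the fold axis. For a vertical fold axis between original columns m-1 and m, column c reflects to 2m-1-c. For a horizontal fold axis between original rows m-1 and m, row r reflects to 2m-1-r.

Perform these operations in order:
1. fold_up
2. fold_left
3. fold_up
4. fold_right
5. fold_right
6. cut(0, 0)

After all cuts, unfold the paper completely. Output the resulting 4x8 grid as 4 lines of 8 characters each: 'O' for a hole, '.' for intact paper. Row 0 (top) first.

Op 1 fold_up: fold axis h@2; visible region now rows[0,2) x cols[0,8) = 2x8
Op 2 fold_left: fold axis v@4; visible region now rows[0,2) x cols[0,4) = 2x4
Op 3 fold_up: fold axis h@1; visible region now rows[0,1) x cols[0,4) = 1x4
Op 4 fold_right: fold axis v@2; visible region now rows[0,1) x cols[2,4) = 1x2
Op 5 fold_right: fold axis v@3; visible region now rows[0,1) x cols[3,4) = 1x1
Op 6 cut(0, 0): punch at orig (0,3); cuts so far [(0, 3)]; region rows[0,1) x cols[3,4) = 1x1
Unfold 1 (reflect across v@3): 2 holes -> [(0, 2), (0, 3)]
Unfold 2 (reflect across v@2): 4 holes -> [(0, 0), (0, 1), (0, 2), (0, 3)]
Unfold 3 (reflect across h@1): 8 holes -> [(0, 0), (0, 1), (0, 2), (0, 3), (1, 0), (1, 1), (1, 2), (1, 3)]
Unfold 4 (reflect across v@4): 16 holes -> [(0, 0), (0, 1), (0, 2), (0, 3), (0, 4), (0, 5), (0, 6), (0, 7), (1, 0), (1, 1), (1, 2), (1, 3), (1, 4), (1, 5), (1, 6), (1, 7)]
Unfold 5 (reflect across h@2): 32 holes -> [(0, 0), (0, 1), (0, 2), (0, 3), (0, 4), (0, 5), (0, 6), (0, 7), (1, 0), (1, 1), (1, 2), (1, 3), (1, 4), (1, 5), (1, 6), (1, 7), (2, 0), (2, 1), (2, 2), (2, 3), (2, 4), (2, 5), (2, 6), (2, 7), (3, 0), (3, 1), (3, 2), (3, 3), (3, 4), (3, 5), (3, 6), (3, 7)]

Answer: OOOOOOOO
OOOOOOOO
OOOOOOOO
OOOOOOOO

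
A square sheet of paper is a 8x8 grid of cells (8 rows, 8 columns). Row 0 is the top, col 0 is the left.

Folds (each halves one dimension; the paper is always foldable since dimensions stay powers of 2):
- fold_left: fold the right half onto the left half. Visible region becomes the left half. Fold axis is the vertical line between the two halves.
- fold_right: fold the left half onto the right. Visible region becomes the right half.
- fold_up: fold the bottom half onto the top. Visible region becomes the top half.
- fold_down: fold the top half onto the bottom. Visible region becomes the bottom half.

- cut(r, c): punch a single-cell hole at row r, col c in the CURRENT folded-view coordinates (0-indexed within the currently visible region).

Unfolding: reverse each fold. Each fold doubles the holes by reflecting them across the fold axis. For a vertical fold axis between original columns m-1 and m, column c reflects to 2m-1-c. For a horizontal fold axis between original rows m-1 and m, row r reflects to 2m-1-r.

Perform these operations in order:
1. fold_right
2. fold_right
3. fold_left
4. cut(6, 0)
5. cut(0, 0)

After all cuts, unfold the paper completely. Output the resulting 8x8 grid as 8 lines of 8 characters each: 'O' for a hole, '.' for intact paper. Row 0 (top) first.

Answer: OOOOOOOO
........
........
........
........
........
OOOOOOOO
........

Derivation:
Op 1 fold_right: fold axis v@4; visible region now rows[0,8) x cols[4,8) = 8x4
Op 2 fold_right: fold axis v@6; visible region now rows[0,8) x cols[6,8) = 8x2
Op 3 fold_left: fold axis v@7; visible region now rows[0,8) x cols[6,7) = 8x1
Op 4 cut(6, 0): punch at orig (6,6); cuts so far [(6, 6)]; region rows[0,8) x cols[6,7) = 8x1
Op 5 cut(0, 0): punch at orig (0,6); cuts so far [(0, 6), (6, 6)]; region rows[0,8) x cols[6,7) = 8x1
Unfold 1 (reflect across v@7): 4 holes -> [(0, 6), (0, 7), (6, 6), (6, 7)]
Unfold 2 (reflect across v@6): 8 holes -> [(0, 4), (0, 5), (0, 6), (0, 7), (6, 4), (6, 5), (6, 6), (6, 7)]
Unfold 3 (reflect across v@4): 16 holes -> [(0, 0), (0, 1), (0, 2), (0, 3), (0, 4), (0, 5), (0, 6), (0, 7), (6, 0), (6, 1), (6, 2), (6, 3), (6, 4), (6, 5), (6, 6), (6, 7)]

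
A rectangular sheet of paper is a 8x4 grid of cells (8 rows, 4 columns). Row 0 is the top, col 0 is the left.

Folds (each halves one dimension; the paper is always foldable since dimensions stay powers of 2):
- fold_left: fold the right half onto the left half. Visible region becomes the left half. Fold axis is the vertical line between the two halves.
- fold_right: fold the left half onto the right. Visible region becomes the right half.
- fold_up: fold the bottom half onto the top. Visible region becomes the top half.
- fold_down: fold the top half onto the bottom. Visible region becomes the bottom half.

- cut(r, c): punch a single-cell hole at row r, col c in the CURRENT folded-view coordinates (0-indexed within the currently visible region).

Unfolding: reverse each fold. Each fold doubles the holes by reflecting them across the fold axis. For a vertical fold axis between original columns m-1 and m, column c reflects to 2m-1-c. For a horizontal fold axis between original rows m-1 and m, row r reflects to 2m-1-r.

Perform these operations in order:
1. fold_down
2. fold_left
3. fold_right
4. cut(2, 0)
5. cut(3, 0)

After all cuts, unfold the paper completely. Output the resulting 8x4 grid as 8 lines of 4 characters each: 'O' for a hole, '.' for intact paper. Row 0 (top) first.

Answer: OOOO
OOOO
....
....
....
....
OOOO
OOOO

Derivation:
Op 1 fold_down: fold axis h@4; visible region now rows[4,8) x cols[0,4) = 4x4
Op 2 fold_left: fold axis v@2; visible region now rows[4,8) x cols[0,2) = 4x2
Op 3 fold_right: fold axis v@1; visible region now rows[4,8) x cols[1,2) = 4x1
Op 4 cut(2, 0): punch at orig (6,1); cuts so far [(6, 1)]; region rows[4,8) x cols[1,2) = 4x1
Op 5 cut(3, 0): punch at orig (7,1); cuts so far [(6, 1), (7, 1)]; region rows[4,8) x cols[1,2) = 4x1
Unfold 1 (reflect across v@1): 4 holes -> [(6, 0), (6, 1), (7, 0), (7, 1)]
Unfold 2 (reflect across v@2): 8 holes -> [(6, 0), (6, 1), (6, 2), (6, 3), (7, 0), (7, 1), (7, 2), (7, 3)]
Unfold 3 (reflect across h@4): 16 holes -> [(0, 0), (0, 1), (0, 2), (0, 3), (1, 0), (1, 1), (1, 2), (1, 3), (6, 0), (6, 1), (6, 2), (6, 3), (7, 0), (7, 1), (7, 2), (7, 3)]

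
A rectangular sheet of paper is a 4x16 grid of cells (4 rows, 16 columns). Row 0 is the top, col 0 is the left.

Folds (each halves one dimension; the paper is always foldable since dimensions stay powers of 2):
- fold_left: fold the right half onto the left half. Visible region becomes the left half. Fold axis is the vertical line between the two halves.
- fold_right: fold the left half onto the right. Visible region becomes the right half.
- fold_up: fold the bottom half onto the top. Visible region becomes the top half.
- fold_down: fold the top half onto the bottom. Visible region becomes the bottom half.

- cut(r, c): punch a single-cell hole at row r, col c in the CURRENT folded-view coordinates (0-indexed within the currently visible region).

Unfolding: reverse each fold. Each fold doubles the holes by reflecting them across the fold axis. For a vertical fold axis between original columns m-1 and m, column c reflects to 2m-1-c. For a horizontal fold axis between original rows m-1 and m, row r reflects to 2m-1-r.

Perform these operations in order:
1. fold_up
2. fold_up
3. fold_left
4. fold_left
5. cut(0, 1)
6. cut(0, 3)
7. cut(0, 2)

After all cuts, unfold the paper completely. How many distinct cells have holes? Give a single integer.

Answer: 48

Derivation:
Op 1 fold_up: fold axis h@2; visible region now rows[0,2) x cols[0,16) = 2x16
Op 2 fold_up: fold axis h@1; visible region now rows[0,1) x cols[0,16) = 1x16
Op 3 fold_left: fold axis v@8; visible region now rows[0,1) x cols[0,8) = 1x8
Op 4 fold_left: fold axis v@4; visible region now rows[0,1) x cols[0,4) = 1x4
Op 5 cut(0, 1): punch at orig (0,1); cuts so far [(0, 1)]; region rows[0,1) x cols[0,4) = 1x4
Op 6 cut(0, 3): punch at orig (0,3); cuts so far [(0, 1), (0, 3)]; region rows[0,1) x cols[0,4) = 1x4
Op 7 cut(0, 2): punch at orig (0,2); cuts so far [(0, 1), (0, 2), (0, 3)]; region rows[0,1) x cols[0,4) = 1x4
Unfold 1 (reflect across v@4): 6 holes -> [(0, 1), (0, 2), (0, 3), (0, 4), (0, 5), (0, 6)]
Unfold 2 (reflect across v@8): 12 holes -> [(0, 1), (0, 2), (0, 3), (0, 4), (0, 5), (0, 6), (0, 9), (0, 10), (0, 11), (0, 12), (0, 13), (0, 14)]
Unfold 3 (reflect across h@1): 24 holes -> [(0, 1), (0, 2), (0, 3), (0, 4), (0, 5), (0, 6), (0, 9), (0, 10), (0, 11), (0, 12), (0, 13), (0, 14), (1, 1), (1, 2), (1, 3), (1, 4), (1, 5), (1, 6), (1, 9), (1, 10), (1, 11), (1, 12), (1, 13), (1, 14)]
Unfold 4 (reflect across h@2): 48 holes -> [(0, 1), (0, 2), (0, 3), (0, 4), (0, 5), (0, 6), (0, 9), (0, 10), (0, 11), (0, 12), (0, 13), (0, 14), (1, 1), (1, 2), (1, 3), (1, 4), (1, 5), (1, 6), (1, 9), (1, 10), (1, 11), (1, 12), (1, 13), (1, 14), (2, 1), (2, 2), (2, 3), (2, 4), (2, 5), (2, 6), (2, 9), (2, 10), (2, 11), (2, 12), (2, 13), (2, 14), (3, 1), (3, 2), (3, 3), (3, 4), (3, 5), (3, 6), (3, 9), (3, 10), (3, 11), (3, 12), (3, 13), (3, 14)]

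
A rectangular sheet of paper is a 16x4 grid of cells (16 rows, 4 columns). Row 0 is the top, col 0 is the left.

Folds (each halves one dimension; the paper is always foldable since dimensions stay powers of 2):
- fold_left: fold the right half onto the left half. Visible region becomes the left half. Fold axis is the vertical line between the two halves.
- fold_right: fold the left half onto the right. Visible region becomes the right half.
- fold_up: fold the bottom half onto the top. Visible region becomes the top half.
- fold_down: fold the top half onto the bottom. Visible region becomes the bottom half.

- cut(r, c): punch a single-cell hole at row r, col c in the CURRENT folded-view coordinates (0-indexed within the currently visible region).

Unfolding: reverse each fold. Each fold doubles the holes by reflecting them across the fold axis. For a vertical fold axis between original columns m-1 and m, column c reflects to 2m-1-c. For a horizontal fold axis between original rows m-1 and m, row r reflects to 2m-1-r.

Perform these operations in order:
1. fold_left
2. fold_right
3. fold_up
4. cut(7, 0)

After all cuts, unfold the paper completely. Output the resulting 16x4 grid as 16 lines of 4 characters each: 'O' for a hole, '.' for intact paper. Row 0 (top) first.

Op 1 fold_left: fold axis v@2; visible region now rows[0,16) x cols[0,2) = 16x2
Op 2 fold_right: fold axis v@1; visible region now rows[0,16) x cols[1,2) = 16x1
Op 3 fold_up: fold axis h@8; visible region now rows[0,8) x cols[1,2) = 8x1
Op 4 cut(7, 0): punch at orig (7,1); cuts so far [(7, 1)]; region rows[0,8) x cols[1,2) = 8x1
Unfold 1 (reflect across h@8): 2 holes -> [(7, 1), (8, 1)]
Unfold 2 (reflect across v@1): 4 holes -> [(7, 0), (7, 1), (8, 0), (8, 1)]
Unfold 3 (reflect across v@2): 8 holes -> [(7, 0), (7, 1), (7, 2), (7, 3), (8, 0), (8, 1), (8, 2), (8, 3)]

Answer: ....
....
....
....
....
....
....
OOOO
OOOO
....
....
....
....
....
....
....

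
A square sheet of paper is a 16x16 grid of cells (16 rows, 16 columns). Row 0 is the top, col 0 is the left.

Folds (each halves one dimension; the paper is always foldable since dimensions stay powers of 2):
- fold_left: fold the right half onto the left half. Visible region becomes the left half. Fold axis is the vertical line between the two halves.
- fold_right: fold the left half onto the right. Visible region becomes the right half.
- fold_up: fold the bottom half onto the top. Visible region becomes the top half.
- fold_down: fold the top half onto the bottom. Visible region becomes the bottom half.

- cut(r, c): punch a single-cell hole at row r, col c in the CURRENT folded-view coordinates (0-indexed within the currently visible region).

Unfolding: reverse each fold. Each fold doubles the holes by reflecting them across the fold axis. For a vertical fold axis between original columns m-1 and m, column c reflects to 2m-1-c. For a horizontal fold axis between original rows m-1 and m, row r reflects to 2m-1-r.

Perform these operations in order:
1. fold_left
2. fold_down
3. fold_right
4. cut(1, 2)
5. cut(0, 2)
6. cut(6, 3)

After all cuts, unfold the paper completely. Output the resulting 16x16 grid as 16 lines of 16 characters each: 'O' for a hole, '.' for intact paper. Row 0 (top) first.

Op 1 fold_left: fold axis v@8; visible region now rows[0,16) x cols[0,8) = 16x8
Op 2 fold_down: fold axis h@8; visible region now rows[8,16) x cols[0,8) = 8x8
Op 3 fold_right: fold axis v@4; visible region now rows[8,16) x cols[4,8) = 8x4
Op 4 cut(1, 2): punch at orig (9,6); cuts so far [(9, 6)]; region rows[8,16) x cols[4,8) = 8x4
Op 5 cut(0, 2): punch at orig (8,6); cuts so far [(8, 6), (9, 6)]; region rows[8,16) x cols[4,8) = 8x4
Op 6 cut(6, 3): punch at orig (14,7); cuts so far [(8, 6), (9, 6), (14, 7)]; region rows[8,16) x cols[4,8) = 8x4
Unfold 1 (reflect across v@4): 6 holes -> [(8, 1), (8, 6), (9, 1), (9, 6), (14, 0), (14, 7)]
Unfold 2 (reflect across h@8): 12 holes -> [(1, 0), (1, 7), (6, 1), (6, 6), (7, 1), (7, 6), (8, 1), (8, 6), (9, 1), (9, 6), (14, 0), (14, 7)]
Unfold 3 (reflect across v@8): 24 holes -> [(1, 0), (1, 7), (1, 8), (1, 15), (6, 1), (6, 6), (6, 9), (6, 14), (7, 1), (7, 6), (7, 9), (7, 14), (8, 1), (8, 6), (8, 9), (8, 14), (9, 1), (9, 6), (9, 9), (9, 14), (14, 0), (14, 7), (14, 8), (14, 15)]

Answer: ................
O......OO......O
................
................
................
................
.O....O..O....O.
.O....O..O....O.
.O....O..O....O.
.O....O..O....O.
................
................
................
................
O......OO......O
................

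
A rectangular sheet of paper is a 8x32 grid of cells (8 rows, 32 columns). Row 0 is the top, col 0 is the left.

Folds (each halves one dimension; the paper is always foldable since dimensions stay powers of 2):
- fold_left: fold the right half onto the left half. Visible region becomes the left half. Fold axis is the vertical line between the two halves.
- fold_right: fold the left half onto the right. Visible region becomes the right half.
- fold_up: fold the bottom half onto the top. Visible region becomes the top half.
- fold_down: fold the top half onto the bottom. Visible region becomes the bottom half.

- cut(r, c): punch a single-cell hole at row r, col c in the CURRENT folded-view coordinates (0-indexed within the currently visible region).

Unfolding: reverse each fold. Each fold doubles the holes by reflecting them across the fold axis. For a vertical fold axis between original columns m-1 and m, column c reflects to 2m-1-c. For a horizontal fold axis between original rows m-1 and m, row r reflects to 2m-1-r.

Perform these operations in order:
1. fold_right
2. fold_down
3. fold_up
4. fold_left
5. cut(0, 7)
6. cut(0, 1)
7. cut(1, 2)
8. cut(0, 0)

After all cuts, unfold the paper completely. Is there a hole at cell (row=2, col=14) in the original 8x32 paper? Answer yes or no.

Op 1 fold_right: fold axis v@16; visible region now rows[0,8) x cols[16,32) = 8x16
Op 2 fold_down: fold axis h@4; visible region now rows[4,8) x cols[16,32) = 4x16
Op 3 fold_up: fold axis h@6; visible region now rows[4,6) x cols[16,32) = 2x16
Op 4 fold_left: fold axis v@24; visible region now rows[4,6) x cols[16,24) = 2x8
Op 5 cut(0, 7): punch at orig (4,23); cuts so far [(4, 23)]; region rows[4,6) x cols[16,24) = 2x8
Op 6 cut(0, 1): punch at orig (4,17); cuts so far [(4, 17), (4, 23)]; region rows[4,6) x cols[16,24) = 2x8
Op 7 cut(1, 2): punch at orig (5,18); cuts so far [(4, 17), (4, 23), (5, 18)]; region rows[4,6) x cols[16,24) = 2x8
Op 8 cut(0, 0): punch at orig (4,16); cuts so far [(4, 16), (4, 17), (4, 23), (5, 18)]; region rows[4,6) x cols[16,24) = 2x8
Unfold 1 (reflect across v@24): 8 holes -> [(4, 16), (4, 17), (4, 23), (4, 24), (4, 30), (4, 31), (5, 18), (5, 29)]
Unfold 2 (reflect across h@6): 16 holes -> [(4, 16), (4, 17), (4, 23), (4, 24), (4, 30), (4, 31), (5, 18), (5, 29), (6, 18), (6, 29), (7, 16), (7, 17), (7, 23), (7, 24), (7, 30), (7, 31)]
Unfold 3 (reflect across h@4): 32 holes -> [(0, 16), (0, 17), (0, 23), (0, 24), (0, 30), (0, 31), (1, 18), (1, 29), (2, 18), (2, 29), (3, 16), (3, 17), (3, 23), (3, 24), (3, 30), (3, 31), (4, 16), (4, 17), (4, 23), (4, 24), (4, 30), (4, 31), (5, 18), (5, 29), (6, 18), (6, 29), (7, 16), (7, 17), (7, 23), (7, 24), (7, 30), (7, 31)]
Unfold 4 (reflect across v@16): 64 holes -> [(0, 0), (0, 1), (0, 7), (0, 8), (0, 14), (0, 15), (0, 16), (0, 17), (0, 23), (0, 24), (0, 30), (0, 31), (1, 2), (1, 13), (1, 18), (1, 29), (2, 2), (2, 13), (2, 18), (2, 29), (3, 0), (3, 1), (3, 7), (3, 8), (3, 14), (3, 15), (3, 16), (3, 17), (3, 23), (3, 24), (3, 30), (3, 31), (4, 0), (4, 1), (4, 7), (4, 8), (4, 14), (4, 15), (4, 16), (4, 17), (4, 23), (4, 24), (4, 30), (4, 31), (5, 2), (5, 13), (5, 18), (5, 29), (6, 2), (6, 13), (6, 18), (6, 29), (7, 0), (7, 1), (7, 7), (7, 8), (7, 14), (7, 15), (7, 16), (7, 17), (7, 23), (7, 24), (7, 30), (7, 31)]
Holes: [(0, 0), (0, 1), (0, 7), (0, 8), (0, 14), (0, 15), (0, 16), (0, 17), (0, 23), (0, 24), (0, 30), (0, 31), (1, 2), (1, 13), (1, 18), (1, 29), (2, 2), (2, 13), (2, 18), (2, 29), (3, 0), (3, 1), (3, 7), (3, 8), (3, 14), (3, 15), (3, 16), (3, 17), (3, 23), (3, 24), (3, 30), (3, 31), (4, 0), (4, 1), (4, 7), (4, 8), (4, 14), (4, 15), (4, 16), (4, 17), (4, 23), (4, 24), (4, 30), (4, 31), (5, 2), (5, 13), (5, 18), (5, 29), (6, 2), (6, 13), (6, 18), (6, 29), (7, 0), (7, 1), (7, 7), (7, 8), (7, 14), (7, 15), (7, 16), (7, 17), (7, 23), (7, 24), (7, 30), (7, 31)]

Answer: no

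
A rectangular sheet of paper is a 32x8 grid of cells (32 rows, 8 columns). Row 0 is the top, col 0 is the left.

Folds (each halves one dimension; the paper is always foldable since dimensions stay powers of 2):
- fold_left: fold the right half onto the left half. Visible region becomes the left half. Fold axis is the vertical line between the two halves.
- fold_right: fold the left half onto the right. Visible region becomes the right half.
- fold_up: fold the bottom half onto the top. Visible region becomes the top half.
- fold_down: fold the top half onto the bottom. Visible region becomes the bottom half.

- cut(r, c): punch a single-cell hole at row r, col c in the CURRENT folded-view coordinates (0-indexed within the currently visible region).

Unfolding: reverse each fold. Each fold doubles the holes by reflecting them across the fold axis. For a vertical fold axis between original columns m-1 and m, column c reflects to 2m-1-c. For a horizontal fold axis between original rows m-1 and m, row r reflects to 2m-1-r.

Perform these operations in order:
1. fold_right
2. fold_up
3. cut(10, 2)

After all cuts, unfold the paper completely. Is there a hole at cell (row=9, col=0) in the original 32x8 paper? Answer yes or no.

Op 1 fold_right: fold axis v@4; visible region now rows[0,32) x cols[4,8) = 32x4
Op 2 fold_up: fold axis h@16; visible region now rows[0,16) x cols[4,8) = 16x4
Op 3 cut(10, 2): punch at orig (10,6); cuts so far [(10, 6)]; region rows[0,16) x cols[4,8) = 16x4
Unfold 1 (reflect across h@16): 2 holes -> [(10, 6), (21, 6)]
Unfold 2 (reflect across v@4): 4 holes -> [(10, 1), (10, 6), (21, 1), (21, 6)]
Holes: [(10, 1), (10, 6), (21, 1), (21, 6)]

Answer: no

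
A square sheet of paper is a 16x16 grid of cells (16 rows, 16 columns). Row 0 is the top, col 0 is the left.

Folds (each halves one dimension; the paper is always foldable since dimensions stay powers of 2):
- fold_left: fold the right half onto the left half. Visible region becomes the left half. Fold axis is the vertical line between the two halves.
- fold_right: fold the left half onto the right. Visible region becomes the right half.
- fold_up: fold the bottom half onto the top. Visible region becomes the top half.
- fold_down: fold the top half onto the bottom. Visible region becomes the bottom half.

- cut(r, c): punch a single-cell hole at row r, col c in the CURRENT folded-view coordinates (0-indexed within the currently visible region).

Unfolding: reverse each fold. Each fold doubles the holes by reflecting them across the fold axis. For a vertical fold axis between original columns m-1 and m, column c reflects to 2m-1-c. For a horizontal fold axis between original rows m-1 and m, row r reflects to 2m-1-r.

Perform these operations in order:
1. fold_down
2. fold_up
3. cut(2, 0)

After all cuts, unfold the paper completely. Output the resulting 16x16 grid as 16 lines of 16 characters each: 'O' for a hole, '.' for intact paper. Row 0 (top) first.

Op 1 fold_down: fold axis h@8; visible region now rows[8,16) x cols[0,16) = 8x16
Op 2 fold_up: fold axis h@12; visible region now rows[8,12) x cols[0,16) = 4x16
Op 3 cut(2, 0): punch at orig (10,0); cuts so far [(10, 0)]; region rows[8,12) x cols[0,16) = 4x16
Unfold 1 (reflect across h@12): 2 holes -> [(10, 0), (13, 0)]
Unfold 2 (reflect across h@8): 4 holes -> [(2, 0), (5, 0), (10, 0), (13, 0)]

Answer: ................
................
O...............
................
................
O...............
................
................
................
................
O...............
................
................
O...............
................
................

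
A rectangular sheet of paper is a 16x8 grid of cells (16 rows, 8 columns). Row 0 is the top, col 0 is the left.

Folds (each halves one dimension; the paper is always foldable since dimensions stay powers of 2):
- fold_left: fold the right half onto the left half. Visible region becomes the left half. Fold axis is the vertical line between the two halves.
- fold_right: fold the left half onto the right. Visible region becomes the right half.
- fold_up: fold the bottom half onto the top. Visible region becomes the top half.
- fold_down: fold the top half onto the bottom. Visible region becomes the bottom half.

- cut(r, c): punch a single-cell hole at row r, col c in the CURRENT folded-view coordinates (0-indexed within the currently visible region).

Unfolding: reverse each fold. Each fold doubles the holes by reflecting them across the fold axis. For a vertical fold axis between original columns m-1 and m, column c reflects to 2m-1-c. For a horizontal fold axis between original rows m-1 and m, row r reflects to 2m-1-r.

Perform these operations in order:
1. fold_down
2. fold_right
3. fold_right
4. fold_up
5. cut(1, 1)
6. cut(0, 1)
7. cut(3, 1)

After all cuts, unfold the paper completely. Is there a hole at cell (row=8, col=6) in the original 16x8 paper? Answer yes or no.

Answer: no

Derivation:
Op 1 fold_down: fold axis h@8; visible region now rows[8,16) x cols[0,8) = 8x8
Op 2 fold_right: fold axis v@4; visible region now rows[8,16) x cols[4,8) = 8x4
Op 3 fold_right: fold axis v@6; visible region now rows[8,16) x cols[6,8) = 8x2
Op 4 fold_up: fold axis h@12; visible region now rows[8,12) x cols[6,8) = 4x2
Op 5 cut(1, 1): punch at orig (9,7); cuts so far [(9, 7)]; region rows[8,12) x cols[6,8) = 4x2
Op 6 cut(0, 1): punch at orig (8,7); cuts so far [(8, 7), (9, 7)]; region rows[8,12) x cols[6,8) = 4x2
Op 7 cut(3, 1): punch at orig (11,7); cuts so far [(8, 7), (9, 7), (11, 7)]; region rows[8,12) x cols[6,8) = 4x2
Unfold 1 (reflect across h@12): 6 holes -> [(8, 7), (9, 7), (11, 7), (12, 7), (14, 7), (15, 7)]
Unfold 2 (reflect across v@6): 12 holes -> [(8, 4), (8, 7), (9, 4), (9, 7), (11, 4), (11, 7), (12, 4), (12, 7), (14, 4), (14, 7), (15, 4), (15, 7)]
Unfold 3 (reflect across v@4): 24 holes -> [(8, 0), (8, 3), (8, 4), (8, 7), (9, 0), (9, 3), (9, 4), (9, 7), (11, 0), (11, 3), (11, 4), (11, 7), (12, 0), (12, 3), (12, 4), (12, 7), (14, 0), (14, 3), (14, 4), (14, 7), (15, 0), (15, 3), (15, 4), (15, 7)]
Unfold 4 (reflect across h@8): 48 holes -> [(0, 0), (0, 3), (0, 4), (0, 7), (1, 0), (1, 3), (1, 4), (1, 7), (3, 0), (3, 3), (3, 4), (3, 7), (4, 0), (4, 3), (4, 4), (4, 7), (6, 0), (6, 3), (6, 4), (6, 7), (7, 0), (7, 3), (7, 4), (7, 7), (8, 0), (8, 3), (8, 4), (8, 7), (9, 0), (9, 3), (9, 4), (9, 7), (11, 0), (11, 3), (11, 4), (11, 7), (12, 0), (12, 3), (12, 4), (12, 7), (14, 0), (14, 3), (14, 4), (14, 7), (15, 0), (15, 3), (15, 4), (15, 7)]
Holes: [(0, 0), (0, 3), (0, 4), (0, 7), (1, 0), (1, 3), (1, 4), (1, 7), (3, 0), (3, 3), (3, 4), (3, 7), (4, 0), (4, 3), (4, 4), (4, 7), (6, 0), (6, 3), (6, 4), (6, 7), (7, 0), (7, 3), (7, 4), (7, 7), (8, 0), (8, 3), (8, 4), (8, 7), (9, 0), (9, 3), (9, 4), (9, 7), (11, 0), (11, 3), (11, 4), (11, 7), (12, 0), (12, 3), (12, 4), (12, 7), (14, 0), (14, 3), (14, 4), (14, 7), (15, 0), (15, 3), (15, 4), (15, 7)]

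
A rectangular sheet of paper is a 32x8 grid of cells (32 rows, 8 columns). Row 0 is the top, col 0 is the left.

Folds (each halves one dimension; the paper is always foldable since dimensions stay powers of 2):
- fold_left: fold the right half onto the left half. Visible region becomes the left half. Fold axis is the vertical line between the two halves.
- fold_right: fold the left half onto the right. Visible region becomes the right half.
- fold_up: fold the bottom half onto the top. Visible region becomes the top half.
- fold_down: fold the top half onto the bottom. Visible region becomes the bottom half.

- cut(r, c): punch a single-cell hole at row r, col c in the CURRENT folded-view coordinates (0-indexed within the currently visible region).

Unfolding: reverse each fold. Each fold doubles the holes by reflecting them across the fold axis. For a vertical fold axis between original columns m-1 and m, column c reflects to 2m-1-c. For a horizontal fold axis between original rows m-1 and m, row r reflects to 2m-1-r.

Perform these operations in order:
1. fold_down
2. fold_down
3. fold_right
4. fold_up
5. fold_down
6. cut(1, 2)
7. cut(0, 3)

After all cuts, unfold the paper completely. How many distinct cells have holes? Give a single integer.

Answer: 64

Derivation:
Op 1 fold_down: fold axis h@16; visible region now rows[16,32) x cols[0,8) = 16x8
Op 2 fold_down: fold axis h@24; visible region now rows[24,32) x cols[0,8) = 8x8
Op 3 fold_right: fold axis v@4; visible region now rows[24,32) x cols[4,8) = 8x4
Op 4 fold_up: fold axis h@28; visible region now rows[24,28) x cols[4,8) = 4x4
Op 5 fold_down: fold axis h@26; visible region now rows[26,28) x cols[4,8) = 2x4
Op 6 cut(1, 2): punch at orig (27,6); cuts so far [(27, 6)]; region rows[26,28) x cols[4,8) = 2x4
Op 7 cut(0, 3): punch at orig (26,7); cuts so far [(26, 7), (27, 6)]; region rows[26,28) x cols[4,8) = 2x4
Unfold 1 (reflect across h@26): 4 holes -> [(24, 6), (25, 7), (26, 7), (27, 6)]
Unfold 2 (reflect across h@28): 8 holes -> [(24, 6), (25, 7), (26, 7), (27, 6), (28, 6), (29, 7), (30, 7), (31, 6)]
Unfold 3 (reflect across v@4): 16 holes -> [(24, 1), (24, 6), (25, 0), (25, 7), (26, 0), (26, 7), (27, 1), (27, 6), (28, 1), (28, 6), (29, 0), (29, 7), (30, 0), (30, 7), (31, 1), (31, 6)]
Unfold 4 (reflect across h@24): 32 holes -> [(16, 1), (16, 6), (17, 0), (17, 7), (18, 0), (18, 7), (19, 1), (19, 6), (20, 1), (20, 6), (21, 0), (21, 7), (22, 0), (22, 7), (23, 1), (23, 6), (24, 1), (24, 6), (25, 0), (25, 7), (26, 0), (26, 7), (27, 1), (27, 6), (28, 1), (28, 6), (29, 0), (29, 7), (30, 0), (30, 7), (31, 1), (31, 6)]
Unfold 5 (reflect across h@16): 64 holes -> [(0, 1), (0, 6), (1, 0), (1, 7), (2, 0), (2, 7), (3, 1), (3, 6), (4, 1), (4, 6), (5, 0), (5, 7), (6, 0), (6, 7), (7, 1), (7, 6), (8, 1), (8, 6), (9, 0), (9, 7), (10, 0), (10, 7), (11, 1), (11, 6), (12, 1), (12, 6), (13, 0), (13, 7), (14, 0), (14, 7), (15, 1), (15, 6), (16, 1), (16, 6), (17, 0), (17, 7), (18, 0), (18, 7), (19, 1), (19, 6), (20, 1), (20, 6), (21, 0), (21, 7), (22, 0), (22, 7), (23, 1), (23, 6), (24, 1), (24, 6), (25, 0), (25, 7), (26, 0), (26, 7), (27, 1), (27, 6), (28, 1), (28, 6), (29, 0), (29, 7), (30, 0), (30, 7), (31, 1), (31, 6)]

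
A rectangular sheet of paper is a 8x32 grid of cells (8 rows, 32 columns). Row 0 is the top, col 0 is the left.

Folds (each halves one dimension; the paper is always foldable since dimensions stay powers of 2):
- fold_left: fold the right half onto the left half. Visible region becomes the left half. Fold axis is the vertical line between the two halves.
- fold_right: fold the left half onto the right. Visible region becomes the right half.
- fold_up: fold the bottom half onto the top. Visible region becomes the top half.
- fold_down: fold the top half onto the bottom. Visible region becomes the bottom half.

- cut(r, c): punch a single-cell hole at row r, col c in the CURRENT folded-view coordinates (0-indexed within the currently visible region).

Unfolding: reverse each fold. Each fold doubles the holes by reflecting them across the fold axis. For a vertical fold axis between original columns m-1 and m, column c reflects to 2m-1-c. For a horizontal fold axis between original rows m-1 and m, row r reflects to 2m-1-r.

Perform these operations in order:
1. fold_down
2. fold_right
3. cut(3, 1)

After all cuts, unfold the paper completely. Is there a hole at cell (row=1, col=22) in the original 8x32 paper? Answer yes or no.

Op 1 fold_down: fold axis h@4; visible region now rows[4,8) x cols[0,32) = 4x32
Op 2 fold_right: fold axis v@16; visible region now rows[4,8) x cols[16,32) = 4x16
Op 3 cut(3, 1): punch at orig (7,17); cuts so far [(7, 17)]; region rows[4,8) x cols[16,32) = 4x16
Unfold 1 (reflect across v@16): 2 holes -> [(7, 14), (7, 17)]
Unfold 2 (reflect across h@4): 4 holes -> [(0, 14), (0, 17), (7, 14), (7, 17)]
Holes: [(0, 14), (0, 17), (7, 14), (7, 17)]

Answer: no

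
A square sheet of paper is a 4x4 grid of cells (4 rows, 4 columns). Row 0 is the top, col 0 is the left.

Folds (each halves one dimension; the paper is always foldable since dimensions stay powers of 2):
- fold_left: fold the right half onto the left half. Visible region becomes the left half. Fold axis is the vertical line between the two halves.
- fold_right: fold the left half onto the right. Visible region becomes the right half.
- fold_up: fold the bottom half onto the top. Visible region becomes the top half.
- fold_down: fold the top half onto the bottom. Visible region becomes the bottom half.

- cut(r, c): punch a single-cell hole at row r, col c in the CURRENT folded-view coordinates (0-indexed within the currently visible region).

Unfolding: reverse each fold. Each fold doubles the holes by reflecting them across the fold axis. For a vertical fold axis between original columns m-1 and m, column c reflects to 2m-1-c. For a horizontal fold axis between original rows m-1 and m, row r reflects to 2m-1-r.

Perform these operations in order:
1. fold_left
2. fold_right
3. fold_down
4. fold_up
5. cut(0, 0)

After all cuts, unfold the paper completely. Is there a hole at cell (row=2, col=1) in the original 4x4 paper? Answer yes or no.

Answer: yes

Derivation:
Op 1 fold_left: fold axis v@2; visible region now rows[0,4) x cols[0,2) = 4x2
Op 2 fold_right: fold axis v@1; visible region now rows[0,4) x cols[1,2) = 4x1
Op 3 fold_down: fold axis h@2; visible region now rows[2,4) x cols[1,2) = 2x1
Op 4 fold_up: fold axis h@3; visible region now rows[2,3) x cols[1,2) = 1x1
Op 5 cut(0, 0): punch at orig (2,1); cuts so far [(2, 1)]; region rows[2,3) x cols[1,2) = 1x1
Unfold 1 (reflect across h@3): 2 holes -> [(2, 1), (3, 1)]
Unfold 2 (reflect across h@2): 4 holes -> [(0, 1), (1, 1), (2, 1), (3, 1)]
Unfold 3 (reflect across v@1): 8 holes -> [(0, 0), (0, 1), (1, 0), (1, 1), (2, 0), (2, 1), (3, 0), (3, 1)]
Unfold 4 (reflect across v@2): 16 holes -> [(0, 0), (0, 1), (0, 2), (0, 3), (1, 0), (1, 1), (1, 2), (1, 3), (2, 0), (2, 1), (2, 2), (2, 3), (3, 0), (3, 1), (3, 2), (3, 3)]
Holes: [(0, 0), (0, 1), (0, 2), (0, 3), (1, 0), (1, 1), (1, 2), (1, 3), (2, 0), (2, 1), (2, 2), (2, 3), (3, 0), (3, 1), (3, 2), (3, 3)]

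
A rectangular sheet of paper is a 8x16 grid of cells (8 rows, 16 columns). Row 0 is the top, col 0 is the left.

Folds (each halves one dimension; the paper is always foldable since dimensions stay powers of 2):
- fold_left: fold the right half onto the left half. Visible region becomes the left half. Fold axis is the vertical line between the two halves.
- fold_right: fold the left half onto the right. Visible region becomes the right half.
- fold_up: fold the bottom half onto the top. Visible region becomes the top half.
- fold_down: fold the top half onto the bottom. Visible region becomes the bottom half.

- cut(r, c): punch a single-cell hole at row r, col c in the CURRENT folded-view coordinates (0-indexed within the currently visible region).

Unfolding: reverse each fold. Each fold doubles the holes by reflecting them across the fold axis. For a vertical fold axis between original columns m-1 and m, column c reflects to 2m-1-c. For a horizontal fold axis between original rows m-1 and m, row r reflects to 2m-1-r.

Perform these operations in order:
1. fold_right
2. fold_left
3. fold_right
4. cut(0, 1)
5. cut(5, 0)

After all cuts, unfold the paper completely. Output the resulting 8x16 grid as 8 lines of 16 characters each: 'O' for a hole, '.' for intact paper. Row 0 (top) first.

Answer: O..OO..OO..OO..O
................
................
................
................
.OO..OO..OO..OO.
................
................

Derivation:
Op 1 fold_right: fold axis v@8; visible region now rows[0,8) x cols[8,16) = 8x8
Op 2 fold_left: fold axis v@12; visible region now rows[0,8) x cols[8,12) = 8x4
Op 3 fold_right: fold axis v@10; visible region now rows[0,8) x cols[10,12) = 8x2
Op 4 cut(0, 1): punch at orig (0,11); cuts so far [(0, 11)]; region rows[0,8) x cols[10,12) = 8x2
Op 5 cut(5, 0): punch at orig (5,10); cuts so far [(0, 11), (5, 10)]; region rows[0,8) x cols[10,12) = 8x2
Unfold 1 (reflect across v@10): 4 holes -> [(0, 8), (0, 11), (5, 9), (5, 10)]
Unfold 2 (reflect across v@12): 8 holes -> [(0, 8), (0, 11), (0, 12), (0, 15), (5, 9), (5, 10), (5, 13), (5, 14)]
Unfold 3 (reflect across v@8): 16 holes -> [(0, 0), (0, 3), (0, 4), (0, 7), (0, 8), (0, 11), (0, 12), (0, 15), (5, 1), (5, 2), (5, 5), (5, 6), (5, 9), (5, 10), (5, 13), (5, 14)]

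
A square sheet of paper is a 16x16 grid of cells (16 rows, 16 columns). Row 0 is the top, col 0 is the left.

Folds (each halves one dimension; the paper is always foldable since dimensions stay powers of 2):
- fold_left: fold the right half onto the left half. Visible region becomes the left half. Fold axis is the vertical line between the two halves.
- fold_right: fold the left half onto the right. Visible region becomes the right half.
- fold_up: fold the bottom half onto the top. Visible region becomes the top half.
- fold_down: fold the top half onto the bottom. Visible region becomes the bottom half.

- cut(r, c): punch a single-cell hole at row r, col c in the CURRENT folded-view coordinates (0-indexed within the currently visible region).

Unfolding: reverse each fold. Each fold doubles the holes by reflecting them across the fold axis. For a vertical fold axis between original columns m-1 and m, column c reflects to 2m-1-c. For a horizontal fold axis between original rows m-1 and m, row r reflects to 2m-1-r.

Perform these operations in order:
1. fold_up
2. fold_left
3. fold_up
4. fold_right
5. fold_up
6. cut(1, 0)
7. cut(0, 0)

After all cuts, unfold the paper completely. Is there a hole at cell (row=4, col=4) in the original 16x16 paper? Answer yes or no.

Answer: yes

Derivation:
Op 1 fold_up: fold axis h@8; visible region now rows[0,8) x cols[0,16) = 8x16
Op 2 fold_left: fold axis v@8; visible region now rows[0,8) x cols[0,8) = 8x8
Op 3 fold_up: fold axis h@4; visible region now rows[0,4) x cols[0,8) = 4x8
Op 4 fold_right: fold axis v@4; visible region now rows[0,4) x cols[4,8) = 4x4
Op 5 fold_up: fold axis h@2; visible region now rows[0,2) x cols[4,8) = 2x4
Op 6 cut(1, 0): punch at orig (1,4); cuts so far [(1, 4)]; region rows[0,2) x cols[4,8) = 2x4
Op 7 cut(0, 0): punch at orig (0,4); cuts so far [(0, 4), (1, 4)]; region rows[0,2) x cols[4,8) = 2x4
Unfold 1 (reflect across h@2): 4 holes -> [(0, 4), (1, 4), (2, 4), (3, 4)]
Unfold 2 (reflect across v@4): 8 holes -> [(0, 3), (0, 4), (1, 3), (1, 4), (2, 3), (2, 4), (3, 3), (3, 4)]
Unfold 3 (reflect across h@4): 16 holes -> [(0, 3), (0, 4), (1, 3), (1, 4), (2, 3), (2, 4), (3, 3), (3, 4), (4, 3), (4, 4), (5, 3), (5, 4), (6, 3), (6, 4), (7, 3), (7, 4)]
Unfold 4 (reflect across v@8): 32 holes -> [(0, 3), (0, 4), (0, 11), (0, 12), (1, 3), (1, 4), (1, 11), (1, 12), (2, 3), (2, 4), (2, 11), (2, 12), (3, 3), (3, 4), (3, 11), (3, 12), (4, 3), (4, 4), (4, 11), (4, 12), (5, 3), (5, 4), (5, 11), (5, 12), (6, 3), (6, 4), (6, 11), (6, 12), (7, 3), (7, 4), (7, 11), (7, 12)]
Unfold 5 (reflect across h@8): 64 holes -> [(0, 3), (0, 4), (0, 11), (0, 12), (1, 3), (1, 4), (1, 11), (1, 12), (2, 3), (2, 4), (2, 11), (2, 12), (3, 3), (3, 4), (3, 11), (3, 12), (4, 3), (4, 4), (4, 11), (4, 12), (5, 3), (5, 4), (5, 11), (5, 12), (6, 3), (6, 4), (6, 11), (6, 12), (7, 3), (7, 4), (7, 11), (7, 12), (8, 3), (8, 4), (8, 11), (8, 12), (9, 3), (9, 4), (9, 11), (9, 12), (10, 3), (10, 4), (10, 11), (10, 12), (11, 3), (11, 4), (11, 11), (11, 12), (12, 3), (12, 4), (12, 11), (12, 12), (13, 3), (13, 4), (13, 11), (13, 12), (14, 3), (14, 4), (14, 11), (14, 12), (15, 3), (15, 4), (15, 11), (15, 12)]
Holes: [(0, 3), (0, 4), (0, 11), (0, 12), (1, 3), (1, 4), (1, 11), (1, 12), (2, 3), (2, 4), (2, 11), (2, 12), (3, 3), (3, 4), (3, 11), (3, 12), (4, 3), (4, 4), (4, 11), (4, 12), (5, 3), (5, 4), (5, 11), (5, 12), (6, 3), (6, 4), (6, 11), (6, 12), (7, 3), (7, 4), (7, 11), (7, 12), (8, 3), (8, 4), (8, 11), (8, 12), (9, 3), (9, 4), (9, 11), (9, 12), (10, 3), (10, 4), (10, 11), (10, 12), (11, 3), (11, 4), (11, 11), (11, 12), (12, 3), (12, 4), (12, 11), (12, 12), (13, 3), (13, 4), (13, 11), (13, 12), (14, 3), (14, 4), (14, 11), (14, 12), (15, 3), (15, 4), (15, 11), (15, 12)]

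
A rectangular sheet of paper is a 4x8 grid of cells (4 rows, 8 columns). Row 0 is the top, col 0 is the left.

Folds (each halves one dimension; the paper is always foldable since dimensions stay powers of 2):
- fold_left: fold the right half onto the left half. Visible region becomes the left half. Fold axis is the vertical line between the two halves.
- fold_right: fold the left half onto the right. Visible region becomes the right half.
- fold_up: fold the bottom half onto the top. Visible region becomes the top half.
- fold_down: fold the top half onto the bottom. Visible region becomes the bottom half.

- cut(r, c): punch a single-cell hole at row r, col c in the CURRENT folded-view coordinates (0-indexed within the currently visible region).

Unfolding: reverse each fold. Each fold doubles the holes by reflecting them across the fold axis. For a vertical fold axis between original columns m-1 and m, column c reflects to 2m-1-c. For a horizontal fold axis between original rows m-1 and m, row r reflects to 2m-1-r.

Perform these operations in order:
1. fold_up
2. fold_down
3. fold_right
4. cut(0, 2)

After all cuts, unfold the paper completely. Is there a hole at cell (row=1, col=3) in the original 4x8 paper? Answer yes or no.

Answer: no

Derivation:
Op 1 fold_up: fold axis h@2; visible region now rows[0,2) x cols[0,8) = 2x8
Op 2 fold_down: fold axis h@1; visible region now rows[1,2) x cols[0,8) = 1x8
Op 3 fold_right: fold axis v@4; visible region now rows[1,2) x cols[4,8) = 1x4
Op 4 cut(0, 2): punch at orig (1,6); cuts so far [(1, 6)]; region rows[1,2) x cols[4,8) = 1x4
Unfold 1 (reflect across v@4): 2 holes -> [(1, 1), (1, 6)]
Unfold 2 (reflect across h@1): 4 holes -> [(0, 1), (0, 6), (1, 1), (1, 6)]
Unfold 3 (reflect across h@2): 8 holes -> [(0, 1), (0, 6), (1, 1), (1, 6), (2, 1), (2, 6), (3, 1), (3, 6)]
Holes: [(0, 1), (0, 6), (1, 1), (1, 6), (2, 1), (2, 6), (3, 1), (3, 6)]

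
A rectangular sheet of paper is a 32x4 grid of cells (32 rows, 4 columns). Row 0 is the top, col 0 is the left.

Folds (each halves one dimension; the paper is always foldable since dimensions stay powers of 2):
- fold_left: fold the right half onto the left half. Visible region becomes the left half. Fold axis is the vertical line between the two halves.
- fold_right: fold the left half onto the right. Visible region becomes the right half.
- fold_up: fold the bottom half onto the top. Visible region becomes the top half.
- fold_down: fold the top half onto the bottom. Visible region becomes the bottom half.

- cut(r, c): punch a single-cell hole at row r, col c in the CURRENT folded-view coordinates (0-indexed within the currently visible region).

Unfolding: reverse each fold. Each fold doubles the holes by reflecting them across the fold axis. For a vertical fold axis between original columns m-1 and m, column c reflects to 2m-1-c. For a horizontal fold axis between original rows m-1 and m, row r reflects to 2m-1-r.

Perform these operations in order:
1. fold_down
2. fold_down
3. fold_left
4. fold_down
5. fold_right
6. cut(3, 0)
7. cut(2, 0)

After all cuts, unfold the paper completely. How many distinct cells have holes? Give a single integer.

Op 1 fold_down: fold axis h@16; visible region now rows[16,32) x cols[0,4) = 16x4
Op 2 fold_down: fold axis h@24; visible region now rows[24,32) x cols[0,4) = 8x4
Op 3 fold_left: fold axis v@2; visible region now rows[24,32) x cols[0,2) = 8x2
Op 4 fold_down: fold axis h@28; visible region now rows[28,32) x cols[0,2) = 4x2
Op 5 fold_right: fold axis v@1; visible region now rows[28,32) x cols[1,2) = 4x1
Op 6 cut(3, 0): punch at orig (31,1); cuts so far [(31, 1)]; region rows[28,32) x cols[1,2) = 4x1
Op 7 cut(2, 0): punch at orig (30,1); cuts so far [(30, 1), (31, 1)]; region rows[28,32) x cols[1,2) = 4x1
Unfold 1 (reflect across v@1): 4 holes -> [(30, 0), (30, 1), (31, 0), (31, 1)]
Unfold 2 (reflect across h@28): 8 holes -> [(24, 0), (24, 1), (25, 0), (25, 1), (30, 0), (30, 1), (31, 0), (31, 1)]
Unfold 3 (reflect across v@2): 16 holes -> [(24, 0), (24, 1), (24, 2), (24, 3), (25, 0), (25, 1), (25, 2), (25, 3), (30, 0), (30, 1), (30, 2), (30, 3), (31, 0), (31, 1), (31, 2), (31, 3)]
Unfold 4 (reflect across h@24): 32 holes -> [(16, 0), (16, 1), (16, 2), (16, 3), (17, 0), (17, 1), (17, 2), (17, 3), (22, 0), (22, 1), (22, 2), (22, 3), (23, 0), (23, 1), (23, 2), (23, 3), (24, 0), (24, 1), (24, 2), (24, 3), (25, 0), (25, 1), (25, 2), (25, 3), (30, 0), (30, 1), (30, 2), (30, 3), (31, 0), (31, 1), (31, 2), (31, 3)]
Unfold 5 (reflect across h@16): 64 holes -> [(0, 0), (0, 1), (0, 2), (0, 3), (1, 0), (1, 1), (1, 2), (1, 3), (6, 0), (6, 1), (6, 2), (6, 3), (7, 0), (7, 1), (7, 2), (7, 3), (8, 0), (8, 1), (8, 2), (8, 3), (9, 0), (9, 1), (9, 2), (9, 3), (14, 0), (14, 1), (14, 2), (14, 3), (15, 0), (15, 1), (15, 2), (15, 3), (16, 0), (16, 1), (16, 2), (16, 3), (17, 0), (17, 1), (17, 2), (17, 3), (22, 0), (22, 1), (22, 2), (22, 3), (23, 0), (23, 1), (23, 2), (23, 3), (24, 0), (24, 1), (24, 2), (24, 3), (25, 0), (25, 1), (25, 2), (25, 3), (30, 0), (30, 1), (30, 2), (30, 3), (31, 0), (31, 1), (31, 2), (31, 3)]

Answer: 64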